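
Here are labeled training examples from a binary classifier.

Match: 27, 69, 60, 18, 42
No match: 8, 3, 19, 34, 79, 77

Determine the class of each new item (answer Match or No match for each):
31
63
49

No match, Match, No match

A rule that fits every label: multiple of 3 AND at least 8 — true of each 'Match' example, false of each 'No match' one.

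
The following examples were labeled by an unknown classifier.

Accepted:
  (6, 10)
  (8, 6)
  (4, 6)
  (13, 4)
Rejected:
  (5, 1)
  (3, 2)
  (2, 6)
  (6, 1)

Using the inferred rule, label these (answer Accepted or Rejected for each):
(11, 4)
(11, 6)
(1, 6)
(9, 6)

The pattern is that an item is 'Accepted' exactly when: sum ≥ 10.
Accepted: (11, 4), since 11+4 = 15.
Accepted: (11, 6), since 11+6 = 17.
Rejected: (1, 6), since 1+6 = 7.
Accepted: (9, 6), since 9+6 = 15.

Accepted, Accepted, Rejected, Accepted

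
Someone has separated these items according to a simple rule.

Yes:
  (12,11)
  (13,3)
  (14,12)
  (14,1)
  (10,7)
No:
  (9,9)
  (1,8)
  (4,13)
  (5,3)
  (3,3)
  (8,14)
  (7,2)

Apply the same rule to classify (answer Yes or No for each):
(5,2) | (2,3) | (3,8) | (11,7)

The simplest hypothesis consistent with all the labels is: first ≥ 10.
(5,2): No (first 5). (2,3): No (first 2). (3,8): No (first 3). (11,7): Yes (first 11).

No, No, No, Yes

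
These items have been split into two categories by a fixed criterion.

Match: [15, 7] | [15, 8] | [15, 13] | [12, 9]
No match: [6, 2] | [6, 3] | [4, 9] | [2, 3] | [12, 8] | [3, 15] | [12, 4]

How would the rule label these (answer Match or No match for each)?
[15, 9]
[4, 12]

'Match' ⟺ sum ≥ 21.
[15, 9]: Match (15+9 = 24). [4, 12]: No match (4+12 = 16).

Match, No match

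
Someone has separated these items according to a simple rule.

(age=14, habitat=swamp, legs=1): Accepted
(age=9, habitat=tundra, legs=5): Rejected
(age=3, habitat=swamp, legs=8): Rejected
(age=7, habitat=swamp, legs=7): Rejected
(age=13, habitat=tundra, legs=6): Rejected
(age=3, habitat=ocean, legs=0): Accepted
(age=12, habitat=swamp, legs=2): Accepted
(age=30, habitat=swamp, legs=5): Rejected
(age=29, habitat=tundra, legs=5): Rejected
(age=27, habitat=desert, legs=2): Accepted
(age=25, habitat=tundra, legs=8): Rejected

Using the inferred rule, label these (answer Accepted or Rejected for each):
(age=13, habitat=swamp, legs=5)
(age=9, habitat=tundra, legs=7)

Rule: legs ≤ 2. This holds for each 'Accepted' example and fails for each 'Rejected' one.
(age=13, habitat=swamp, legs=5): legs = 5 — lacks this property, so Rejected.
(age=9, habitat=tundra, legs=7): legs = 7 — lacks this property, so Rejected.

Rejected, Rejected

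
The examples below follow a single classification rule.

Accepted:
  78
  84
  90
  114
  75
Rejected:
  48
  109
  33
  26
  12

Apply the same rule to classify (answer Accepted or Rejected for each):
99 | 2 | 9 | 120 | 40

Accepted, Rejected, Rejected, Accepted, Rejected

The distinguishing property — multiple of 3 AND at least 75 — holds for all the 'Accepted' cases and none of the 'Rejected' cases.
99 → 99 = 3·33, 99 ≥ 75 → Accepted. 2 → 2 = 3·0 + 2, 2 < 75 → Rejected. 9 → 9 = 3·3, 9 < 75 → Rejected. 120 → 120 = 3·40, 120 ≥ 75 → Accepted. 40 → 40 = 3·13 + 1, 40 < 75 → Rejected.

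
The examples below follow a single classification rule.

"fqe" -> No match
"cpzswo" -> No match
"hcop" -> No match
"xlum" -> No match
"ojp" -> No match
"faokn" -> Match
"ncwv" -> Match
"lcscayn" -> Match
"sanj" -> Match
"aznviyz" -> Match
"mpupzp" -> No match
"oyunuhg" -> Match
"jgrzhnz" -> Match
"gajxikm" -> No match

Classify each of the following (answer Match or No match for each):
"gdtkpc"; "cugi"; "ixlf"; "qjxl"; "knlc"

No match, No match, No match, No match, Match

The common property of the 'Match' items is: contains 'n'. No 'No match' item has it.
"gdtkpc": No match (no 'n'). "cugi": No match (no 'n'). "ixlf": No match (no 'n'). "qjxl": No match (no 'n'). "knlc": Match (has 'n').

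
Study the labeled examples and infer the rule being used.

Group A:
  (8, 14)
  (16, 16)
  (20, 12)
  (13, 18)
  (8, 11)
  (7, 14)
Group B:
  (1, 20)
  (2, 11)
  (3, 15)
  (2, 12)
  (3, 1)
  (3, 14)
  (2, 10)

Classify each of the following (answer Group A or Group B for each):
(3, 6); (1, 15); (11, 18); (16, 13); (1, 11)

All 'Group A' examples share one property — first ≥ 7 — and every 'Group B' example lacks it.
(3, 6) → first 3 → Group B. (1, 15) → first 1 → Group B. (11, 18) → first 11 → Group A. (16, 13) → first 16 → Group A. (1, 11) → first 1 → Group B.

Group B, Group B, Group A, Group A, Group B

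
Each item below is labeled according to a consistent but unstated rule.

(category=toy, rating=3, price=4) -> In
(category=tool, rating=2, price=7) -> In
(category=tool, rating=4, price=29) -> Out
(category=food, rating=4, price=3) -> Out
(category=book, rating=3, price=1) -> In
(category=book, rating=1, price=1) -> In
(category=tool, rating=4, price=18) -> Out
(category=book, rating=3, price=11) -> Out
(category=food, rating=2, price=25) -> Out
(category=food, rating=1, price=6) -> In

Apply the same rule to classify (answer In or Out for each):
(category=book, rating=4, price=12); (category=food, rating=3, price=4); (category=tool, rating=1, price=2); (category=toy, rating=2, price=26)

Out, In, In, Out

'In' ⟺ rating ≤ 3 AND price ≤ 7.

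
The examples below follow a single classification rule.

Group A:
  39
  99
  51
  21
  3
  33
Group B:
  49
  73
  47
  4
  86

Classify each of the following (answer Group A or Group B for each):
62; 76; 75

Group B, Group B, Group A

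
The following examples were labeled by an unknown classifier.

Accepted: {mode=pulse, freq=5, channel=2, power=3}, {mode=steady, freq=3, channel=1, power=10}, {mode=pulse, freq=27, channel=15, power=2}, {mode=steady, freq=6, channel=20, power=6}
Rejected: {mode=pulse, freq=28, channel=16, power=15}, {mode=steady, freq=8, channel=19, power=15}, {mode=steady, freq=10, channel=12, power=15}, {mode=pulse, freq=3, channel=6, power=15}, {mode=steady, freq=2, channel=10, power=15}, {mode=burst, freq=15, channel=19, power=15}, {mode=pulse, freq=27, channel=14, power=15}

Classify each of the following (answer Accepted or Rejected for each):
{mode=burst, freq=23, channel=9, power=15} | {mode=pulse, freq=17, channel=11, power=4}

Rejected, Accepted

'Accepted' ⟺ power ≤ 10.
{mode=burst, freq=23, channel=9, power=15} → power = 15 → Rejected.
{mode=pulse, freq=17, channel=11, power=4} → power = 4 → Accepted.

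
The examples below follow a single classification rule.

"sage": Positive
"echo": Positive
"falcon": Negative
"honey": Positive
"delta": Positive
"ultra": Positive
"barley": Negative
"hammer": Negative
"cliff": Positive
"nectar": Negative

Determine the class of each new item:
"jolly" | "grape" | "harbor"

Positive, Positive, Negative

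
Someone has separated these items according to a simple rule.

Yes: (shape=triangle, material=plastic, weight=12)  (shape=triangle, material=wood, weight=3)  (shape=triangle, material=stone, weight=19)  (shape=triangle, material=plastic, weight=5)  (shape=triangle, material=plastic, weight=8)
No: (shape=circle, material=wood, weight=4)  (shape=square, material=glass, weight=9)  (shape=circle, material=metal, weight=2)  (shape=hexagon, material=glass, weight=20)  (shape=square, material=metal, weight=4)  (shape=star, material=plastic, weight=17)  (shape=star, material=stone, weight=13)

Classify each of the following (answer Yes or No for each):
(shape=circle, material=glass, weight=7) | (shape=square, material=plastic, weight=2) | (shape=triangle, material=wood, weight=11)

No, No, Yes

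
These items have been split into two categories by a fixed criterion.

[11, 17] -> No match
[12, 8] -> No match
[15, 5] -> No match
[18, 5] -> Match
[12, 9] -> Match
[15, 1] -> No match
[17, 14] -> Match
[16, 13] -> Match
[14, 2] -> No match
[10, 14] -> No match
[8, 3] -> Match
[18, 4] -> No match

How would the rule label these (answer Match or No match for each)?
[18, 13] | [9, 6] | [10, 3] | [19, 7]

One predicate separates the groups cleanly: sum is odd.
[18, 13] → 18+13 = 31 → Match.
[9, 6] → 9+6 = 15 → Match.
[10, 3] → 10+3 = 13 → Match.
[19, 7] → 19+7 = 26 → No match.

Match, Match, Match, No match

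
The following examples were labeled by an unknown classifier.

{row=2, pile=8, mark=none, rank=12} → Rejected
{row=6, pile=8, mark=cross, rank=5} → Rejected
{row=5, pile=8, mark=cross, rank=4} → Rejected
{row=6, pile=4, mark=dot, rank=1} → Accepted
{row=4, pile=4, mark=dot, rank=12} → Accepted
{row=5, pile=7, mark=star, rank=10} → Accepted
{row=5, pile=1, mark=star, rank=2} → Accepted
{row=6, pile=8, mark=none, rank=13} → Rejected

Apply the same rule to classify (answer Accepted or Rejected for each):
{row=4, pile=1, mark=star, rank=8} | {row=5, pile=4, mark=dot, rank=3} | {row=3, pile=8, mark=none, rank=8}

Accepted, Accepted, Rejected

Rule: pile ≤ 7. This holds for each 'Accepted' example and fails for each 'Rejected' one.
{row=4, pile=1, mark=star, rank=8}: pile = 1, fits → Accepted. {row=5, pile=4, mark=dot, rank=3}: pile = 4, fits → Accepted. {row=3, pile=8, mark=none, rank=8}: pile = 8, does not fit → Rejected.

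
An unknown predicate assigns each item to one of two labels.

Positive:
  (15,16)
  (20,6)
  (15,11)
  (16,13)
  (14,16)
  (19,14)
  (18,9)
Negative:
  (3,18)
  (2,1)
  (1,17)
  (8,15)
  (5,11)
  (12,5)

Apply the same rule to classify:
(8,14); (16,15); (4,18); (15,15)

Negative, Positive, Negative, Positive

'Positive' ⟺ sum ≥ 26.
(8,14): Negative (8+14 = 22). (16,15): Positive (16+15 = 31). (4,18): Negative (4+18 = 22). (15,15): Positive (15+15 = 30).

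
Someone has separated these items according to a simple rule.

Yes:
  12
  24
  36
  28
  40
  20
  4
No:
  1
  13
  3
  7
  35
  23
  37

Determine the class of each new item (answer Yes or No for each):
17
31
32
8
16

Every 'Yes' example satisfies: even. None of the 'No' examples do.

No, No, Yes, Yes, Yes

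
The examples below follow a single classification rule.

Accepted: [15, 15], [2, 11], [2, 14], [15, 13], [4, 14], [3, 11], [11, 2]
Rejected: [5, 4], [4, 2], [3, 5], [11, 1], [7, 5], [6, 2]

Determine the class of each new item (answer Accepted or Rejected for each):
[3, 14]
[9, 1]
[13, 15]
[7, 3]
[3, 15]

Accepted, Rejected, Accepted, Rejected, Accepted

One predicate separates the groups cleanly: sum ≥ 13.
[3, 14]: Accepted (3+14 = 17).
[9, 1]: Rejected (9+1 = 10).
[13, 15]: Accepted (13+15 = 28).
[7, 3]: Rejected (7+3 = 10).
[3, 15]: Accepted (3+15 = 18).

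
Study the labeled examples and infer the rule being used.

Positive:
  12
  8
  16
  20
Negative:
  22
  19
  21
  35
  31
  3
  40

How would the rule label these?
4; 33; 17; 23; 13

Positive, Negative, Negative, Negative, Negative

One predicate separates the groups cleanly: even AND at most 20.
4: Positive (4 is even, 4 ≤ 20). 33: Negative (33 is odd, 33 > 20). 17: Negative (17 is odd, 17 ≤ 20). 23: Negative (23 is odd, 23 > 20). 13: Negative (13 is odd, 13 ≤ 20).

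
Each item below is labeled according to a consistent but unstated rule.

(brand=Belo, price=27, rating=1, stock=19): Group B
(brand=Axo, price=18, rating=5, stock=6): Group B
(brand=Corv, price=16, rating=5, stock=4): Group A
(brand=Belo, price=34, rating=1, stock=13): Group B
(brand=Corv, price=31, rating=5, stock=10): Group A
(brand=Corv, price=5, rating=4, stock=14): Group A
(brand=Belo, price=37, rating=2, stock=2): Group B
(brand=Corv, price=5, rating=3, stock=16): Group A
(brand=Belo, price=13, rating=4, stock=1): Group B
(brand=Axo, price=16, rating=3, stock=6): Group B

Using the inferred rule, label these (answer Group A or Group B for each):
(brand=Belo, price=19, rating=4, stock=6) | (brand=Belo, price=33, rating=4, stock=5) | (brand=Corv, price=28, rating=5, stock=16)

Group B, Group B, Group A

Rule: brand is Corv. This holds for each 'Group A' example and fails for each 'Group B' one.
(brand=Belo, price=19, rating=4, stock=6): Group B (brand is Belo). (brand=Belo, price=33, rating=4, stock=5): Group B (brand is Belo). (brand=Corv, price=28, rating=5, stock=16): Group A (brand is Corv).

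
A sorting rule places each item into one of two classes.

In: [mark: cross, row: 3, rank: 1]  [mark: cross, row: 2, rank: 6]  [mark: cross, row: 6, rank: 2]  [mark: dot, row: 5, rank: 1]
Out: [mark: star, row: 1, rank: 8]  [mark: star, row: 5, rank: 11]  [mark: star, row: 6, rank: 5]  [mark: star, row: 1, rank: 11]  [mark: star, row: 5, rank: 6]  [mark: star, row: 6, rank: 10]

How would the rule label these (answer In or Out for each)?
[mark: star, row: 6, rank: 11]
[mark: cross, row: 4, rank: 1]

Out, In

All 'In' examples share one property — mark is not star — and every 'Out' example lacks it.
Out: [mark: star, row: 6, rank: 11], since mark is star.
In: [mark: cross, row: 4, rank: 1], since mark is cross.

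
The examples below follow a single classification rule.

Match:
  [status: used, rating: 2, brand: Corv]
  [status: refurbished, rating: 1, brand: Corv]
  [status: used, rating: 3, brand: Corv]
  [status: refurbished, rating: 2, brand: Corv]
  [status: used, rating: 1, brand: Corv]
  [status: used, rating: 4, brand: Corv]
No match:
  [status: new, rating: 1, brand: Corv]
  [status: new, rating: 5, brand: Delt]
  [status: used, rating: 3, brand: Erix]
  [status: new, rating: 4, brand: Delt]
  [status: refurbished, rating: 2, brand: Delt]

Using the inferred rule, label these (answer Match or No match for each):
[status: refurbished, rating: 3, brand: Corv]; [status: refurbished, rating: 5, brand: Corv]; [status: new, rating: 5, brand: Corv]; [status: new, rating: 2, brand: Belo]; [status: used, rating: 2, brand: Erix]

One predicate separates the groups cleanly: status is not new AND brand is Corv.

Match, Match, No match, No match, No match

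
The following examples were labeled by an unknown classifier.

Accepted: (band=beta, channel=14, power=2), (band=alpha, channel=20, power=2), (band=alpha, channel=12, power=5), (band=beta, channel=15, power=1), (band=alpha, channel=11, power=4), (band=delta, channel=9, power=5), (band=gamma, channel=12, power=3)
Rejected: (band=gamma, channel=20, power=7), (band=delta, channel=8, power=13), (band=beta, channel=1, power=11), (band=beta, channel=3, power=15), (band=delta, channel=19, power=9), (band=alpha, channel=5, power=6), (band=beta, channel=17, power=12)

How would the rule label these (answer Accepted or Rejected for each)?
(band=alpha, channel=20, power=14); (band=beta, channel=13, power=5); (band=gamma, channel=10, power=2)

Rejected, Accepted, Accepted

The pattern is that an item is 'Accepted' exactly when: power ≤ 5.
Rejected: (band=alpha, channel=20, power=14), since power = 14.
Accepted: (band=beta, channel=13, power=5), since power = 5.
Accepted: (band=gamma, channel=10, power=2), since power = 2.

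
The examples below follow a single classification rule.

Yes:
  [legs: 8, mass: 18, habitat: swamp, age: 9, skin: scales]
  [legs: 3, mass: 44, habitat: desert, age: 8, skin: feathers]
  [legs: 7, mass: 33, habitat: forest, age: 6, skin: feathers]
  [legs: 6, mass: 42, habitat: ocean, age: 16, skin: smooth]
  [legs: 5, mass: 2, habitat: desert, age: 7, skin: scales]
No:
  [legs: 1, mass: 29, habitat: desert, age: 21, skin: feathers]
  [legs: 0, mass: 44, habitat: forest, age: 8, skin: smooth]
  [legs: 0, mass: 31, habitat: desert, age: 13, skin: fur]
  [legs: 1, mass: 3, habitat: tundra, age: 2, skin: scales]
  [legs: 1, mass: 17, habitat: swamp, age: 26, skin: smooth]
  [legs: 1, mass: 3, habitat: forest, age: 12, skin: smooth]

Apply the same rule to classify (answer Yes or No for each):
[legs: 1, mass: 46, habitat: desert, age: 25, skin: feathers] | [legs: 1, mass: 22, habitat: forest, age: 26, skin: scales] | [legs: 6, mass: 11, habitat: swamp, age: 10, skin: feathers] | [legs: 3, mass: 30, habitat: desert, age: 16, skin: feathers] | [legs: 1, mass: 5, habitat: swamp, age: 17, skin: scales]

No, No, Yes, Yes, No

The common property of the 'Yes' items is: legs ≥ 3. No 'No' item has it.
[legs: 1, mass: 46, habitat: desert, age: 25, skin: feathers] → legs = 1 → No.
[legs: 1, mass: 22, habitat: forest, age: 26, skin: scales] → legs = 1 → No.
[legs: 6, mass: 11, habitat: swamp, age: 10, skin: feathers] → legs = 6 → Yes.
[legs: 3, mass: 30, habitat: desert, age: 16, skin: feathers] → legs = 3 → Yes.
[legs: 1, mass: 5, habitat: swamp, age: 17, skin: scales] → legs = 1 → No.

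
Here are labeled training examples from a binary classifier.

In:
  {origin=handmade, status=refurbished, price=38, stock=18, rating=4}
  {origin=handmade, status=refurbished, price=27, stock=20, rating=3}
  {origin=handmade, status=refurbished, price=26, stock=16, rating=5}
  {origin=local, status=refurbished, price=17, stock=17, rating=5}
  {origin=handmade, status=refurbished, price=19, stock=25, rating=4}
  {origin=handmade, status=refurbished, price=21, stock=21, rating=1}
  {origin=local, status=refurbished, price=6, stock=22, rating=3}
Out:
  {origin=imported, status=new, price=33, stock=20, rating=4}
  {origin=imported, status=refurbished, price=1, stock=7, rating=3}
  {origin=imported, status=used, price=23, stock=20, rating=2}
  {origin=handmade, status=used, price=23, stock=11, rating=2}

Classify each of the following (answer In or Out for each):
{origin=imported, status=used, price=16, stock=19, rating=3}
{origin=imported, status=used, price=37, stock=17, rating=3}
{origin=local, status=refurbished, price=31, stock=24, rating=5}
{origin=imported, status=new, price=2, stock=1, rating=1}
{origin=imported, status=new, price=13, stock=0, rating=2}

Out, Out, In, Out, Out

The distinguishing property — status is refurbished AND price ≥ 6 — holds for all the 'In' cases and none of the 'Out' cases.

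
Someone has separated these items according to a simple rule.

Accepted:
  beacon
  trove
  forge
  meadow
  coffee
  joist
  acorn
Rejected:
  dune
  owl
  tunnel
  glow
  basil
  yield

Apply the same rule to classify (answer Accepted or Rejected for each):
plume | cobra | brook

Rejected, Accepted, Accepted

The common property of the 'Accepted' items is: length ≥ 5 AND contains 'o'. No 'Rejected' item has it.
plume: length 5, no 'o' — does not fit, so Rejected. cobra: length 5, has 'o' — checks out, so Accepted. brook: length 5, has 'o' — checks out, so Accepted.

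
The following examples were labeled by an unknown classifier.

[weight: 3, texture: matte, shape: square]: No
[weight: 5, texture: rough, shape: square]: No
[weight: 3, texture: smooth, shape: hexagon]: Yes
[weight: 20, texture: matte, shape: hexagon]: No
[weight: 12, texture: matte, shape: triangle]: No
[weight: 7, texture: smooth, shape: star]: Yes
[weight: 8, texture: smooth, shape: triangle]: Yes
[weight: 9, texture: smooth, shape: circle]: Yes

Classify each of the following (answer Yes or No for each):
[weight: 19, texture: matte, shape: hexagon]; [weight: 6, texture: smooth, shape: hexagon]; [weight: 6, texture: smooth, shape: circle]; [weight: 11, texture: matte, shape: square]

No, Yes, Yes, No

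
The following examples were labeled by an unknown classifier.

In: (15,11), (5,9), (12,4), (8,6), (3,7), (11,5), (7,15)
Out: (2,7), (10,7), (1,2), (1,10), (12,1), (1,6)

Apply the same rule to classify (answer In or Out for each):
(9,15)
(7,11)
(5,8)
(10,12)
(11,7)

In, In, Out, In, In

The simplest hypothesis consistent with all the labels is: sum is even.
(9,15): 9+15 = 24 — qualifies, so In. (7,11): 7+11 = 18 — qualifies, so In. (5,8): 5+8 = 13 — doesn't qualify, so Out. (10,12): 10+12 = 22 — qualifies, so In. (11,7): 11+7 = 18 — qualifies, so In.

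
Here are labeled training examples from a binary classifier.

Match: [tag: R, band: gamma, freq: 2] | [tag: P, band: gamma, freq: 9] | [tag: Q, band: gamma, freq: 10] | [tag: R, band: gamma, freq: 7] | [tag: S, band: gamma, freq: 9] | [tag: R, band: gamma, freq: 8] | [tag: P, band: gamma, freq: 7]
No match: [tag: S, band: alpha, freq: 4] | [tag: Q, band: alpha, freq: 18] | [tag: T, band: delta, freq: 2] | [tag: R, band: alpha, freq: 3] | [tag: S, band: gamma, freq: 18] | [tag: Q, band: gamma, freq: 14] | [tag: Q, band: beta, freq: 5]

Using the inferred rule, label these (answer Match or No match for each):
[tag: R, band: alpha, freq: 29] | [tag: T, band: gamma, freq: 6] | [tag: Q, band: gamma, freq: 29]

No match, Match, No match

Rule: band is gamma AND freq ≤ 10. This holds for each 'Match' example and fails for each 'No match' one.
[tag: R, band: alpha, freq: 29] — band is alpha, freq = 29, hence No match. [tag: T, band: gamma, freq: 6] — band is gamma, freq = 6, hence Match. [tag: Q, band: gamma, freq: 29] — band is gamma, freq = 29, hence No match.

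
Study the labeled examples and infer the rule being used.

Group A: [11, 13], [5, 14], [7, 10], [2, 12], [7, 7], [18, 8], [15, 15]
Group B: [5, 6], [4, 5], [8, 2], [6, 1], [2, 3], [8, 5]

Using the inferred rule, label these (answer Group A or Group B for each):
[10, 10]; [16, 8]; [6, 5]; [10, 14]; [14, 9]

The pattern is that an item is 'Group A' exactly when: sum ≥ 14.
Group A: [10, 10], since 10+10 = 20.
Group A: [16, 8], since 16+8 = 24.
Group B: [6, 5], since 6+5 = 11.
Group A: [10, 14], since 10+14 = 24.
Group A: [14, 9], since 14+9 = 23.

Group A, Group A, Group B, Group A, Group A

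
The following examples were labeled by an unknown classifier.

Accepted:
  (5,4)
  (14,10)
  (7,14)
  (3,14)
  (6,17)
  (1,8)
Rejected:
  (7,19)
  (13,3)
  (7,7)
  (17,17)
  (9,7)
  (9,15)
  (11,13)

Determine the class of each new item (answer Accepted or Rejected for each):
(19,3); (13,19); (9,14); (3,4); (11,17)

Rejected, Rejected, Accepted, Accepted, Rejected

The distinguishing property — product is even — holds for all the 'Accepted' cases and none of the 'Rejected' cases.
(19,3): 19·3 = 57, doesn't match → Rejected. (13,19): 13·19 = 247, doesn't match → Rejected. (9,14): 9·14 = 126, has this property → Accepted. (3,4): 3·4 = 12, has this property → Accepted. (11,17): 11·17 = 187, doesn't match → Rejected.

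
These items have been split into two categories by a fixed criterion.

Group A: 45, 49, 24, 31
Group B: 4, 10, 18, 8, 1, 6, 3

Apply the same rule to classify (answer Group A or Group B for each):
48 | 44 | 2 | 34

Rule: at least 24. This holds for each 'Group A' example and fails for each 'Group B' one.
48: 48 ≥ 24 — checks out, so Group A. 44: 44 ≥ 24 — checks out, so Group A. 2: 2 < 24 — fails this test, so Group B. 34: 34 ≥ 24 — checks out, so Group A.

Group A, Group A, Group B, Group A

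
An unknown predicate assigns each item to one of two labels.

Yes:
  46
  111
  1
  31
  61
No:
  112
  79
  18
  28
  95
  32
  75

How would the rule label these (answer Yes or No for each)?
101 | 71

Yes, Yes

Looking at the examples, the only property every 'Yes' case has and every 'No' case lacks is: ≡ 1 (mod 5).
Yes: 101, since 101 mod 5 = 1.
Yes: 71, since 71 mod 5 = 1.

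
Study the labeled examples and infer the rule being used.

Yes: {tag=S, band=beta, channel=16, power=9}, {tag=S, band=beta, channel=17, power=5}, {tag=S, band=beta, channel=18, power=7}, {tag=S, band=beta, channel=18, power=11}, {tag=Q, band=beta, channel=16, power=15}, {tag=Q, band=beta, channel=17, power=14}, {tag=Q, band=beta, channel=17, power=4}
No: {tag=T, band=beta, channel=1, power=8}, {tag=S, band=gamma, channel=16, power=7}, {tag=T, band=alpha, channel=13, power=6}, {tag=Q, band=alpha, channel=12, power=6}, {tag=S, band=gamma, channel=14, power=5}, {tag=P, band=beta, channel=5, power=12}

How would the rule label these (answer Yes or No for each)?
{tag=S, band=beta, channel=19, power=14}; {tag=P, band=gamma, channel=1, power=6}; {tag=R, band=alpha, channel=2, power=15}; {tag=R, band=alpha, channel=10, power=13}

Yes, No, No, No

The classifier is using: band is beta AND channel ≥ 12.
Yes: {tag=S, band=beta, channel=19, power=14}, since band is beta, channel = 19.
No: {tag=P, band=gamma, channel=1, power=6}, since band is gamma, channel = 1.
No: {tag=R, band=alpha, channel=2, power=15}, since band is alpha, channel = 2.
No: {tag=R, band=alpha, channel=10, power=13}, since band is alpha, channel = 10.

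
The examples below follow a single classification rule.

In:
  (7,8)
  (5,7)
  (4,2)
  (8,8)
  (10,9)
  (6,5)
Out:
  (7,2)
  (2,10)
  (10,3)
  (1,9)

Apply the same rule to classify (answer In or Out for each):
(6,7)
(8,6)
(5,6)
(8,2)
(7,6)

In, In, In, Out, In

One predicate separates the groups cleanly: |first − second| ≤ 2.
In: (6,7), since |6−7| = 1.
In: (8,6), since |8−6| = 2.
In: (5,6), since |5−6| = 1.
Out: (8,2), since |8−2| = 6.
In: (7,6), since |7−6| = 1.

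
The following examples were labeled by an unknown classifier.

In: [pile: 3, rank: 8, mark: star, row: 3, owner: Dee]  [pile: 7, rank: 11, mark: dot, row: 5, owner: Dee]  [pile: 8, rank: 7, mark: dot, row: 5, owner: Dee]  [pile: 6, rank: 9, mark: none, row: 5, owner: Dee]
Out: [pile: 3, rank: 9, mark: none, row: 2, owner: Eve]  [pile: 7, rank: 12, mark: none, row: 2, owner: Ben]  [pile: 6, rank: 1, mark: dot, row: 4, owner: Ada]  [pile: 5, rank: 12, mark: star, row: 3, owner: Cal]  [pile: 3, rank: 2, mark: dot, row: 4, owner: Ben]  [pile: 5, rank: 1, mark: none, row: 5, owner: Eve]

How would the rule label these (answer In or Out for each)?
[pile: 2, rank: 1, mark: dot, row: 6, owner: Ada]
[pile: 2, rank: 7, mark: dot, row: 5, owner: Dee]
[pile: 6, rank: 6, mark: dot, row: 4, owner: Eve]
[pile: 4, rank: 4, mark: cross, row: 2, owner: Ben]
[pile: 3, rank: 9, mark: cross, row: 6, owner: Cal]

Out, In, Out, Out, Out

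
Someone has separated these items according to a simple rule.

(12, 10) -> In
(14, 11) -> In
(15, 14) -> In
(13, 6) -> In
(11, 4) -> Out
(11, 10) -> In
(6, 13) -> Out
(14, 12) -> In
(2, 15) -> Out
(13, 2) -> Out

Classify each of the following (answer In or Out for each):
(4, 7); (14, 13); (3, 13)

Out, In, Out

All 'In' examples share one property — first > second AND sum ≥ 17 — and every 'Out' example lacks it.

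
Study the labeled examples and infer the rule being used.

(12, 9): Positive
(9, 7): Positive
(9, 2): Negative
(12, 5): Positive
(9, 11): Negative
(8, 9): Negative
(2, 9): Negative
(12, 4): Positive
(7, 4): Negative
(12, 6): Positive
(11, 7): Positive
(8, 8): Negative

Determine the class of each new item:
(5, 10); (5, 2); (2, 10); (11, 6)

The rule appears to be: first > second AND sum ≥ 16.

Negative, Negative, Negative, Positive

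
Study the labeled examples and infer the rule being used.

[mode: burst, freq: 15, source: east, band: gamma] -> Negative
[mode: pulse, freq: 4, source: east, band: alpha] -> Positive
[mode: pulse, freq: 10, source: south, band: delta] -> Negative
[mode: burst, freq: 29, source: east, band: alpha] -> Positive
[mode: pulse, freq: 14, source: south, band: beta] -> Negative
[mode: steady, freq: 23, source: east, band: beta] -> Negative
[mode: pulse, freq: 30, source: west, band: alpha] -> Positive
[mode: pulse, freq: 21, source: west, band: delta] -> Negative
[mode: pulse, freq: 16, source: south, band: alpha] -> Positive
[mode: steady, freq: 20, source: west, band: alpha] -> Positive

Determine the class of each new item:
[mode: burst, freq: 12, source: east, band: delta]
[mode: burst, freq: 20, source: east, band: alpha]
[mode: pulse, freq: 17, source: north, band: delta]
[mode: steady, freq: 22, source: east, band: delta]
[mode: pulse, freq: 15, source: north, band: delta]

Checking candidate rules against both groups, what survives is: band is alpha.
Negative: [mode: burst, freq: 12, source: east, band: delta], since band is delta.
Positive: [mode: burst, freq: 20, source: east, band: alpha], since band is alpha.
Negative: [mode: pulse, freq: 17, source: north, band: delta], since band is delta.
Negative: [mode: steady, freq: 22, source: east, band: delta], since band is delta.
Negative: [mode: pulse, freq: 15, source: north, band: delta], since band is delta.

Negative, Positive, Negative, Negative, Negative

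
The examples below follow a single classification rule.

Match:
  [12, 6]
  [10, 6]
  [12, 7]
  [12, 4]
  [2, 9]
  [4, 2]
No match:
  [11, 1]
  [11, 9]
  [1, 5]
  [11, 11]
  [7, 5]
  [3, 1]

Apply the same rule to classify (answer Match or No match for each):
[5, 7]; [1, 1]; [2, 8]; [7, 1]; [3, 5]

No match, No match, Match, No match, No match

The common property of the 'Match' items is: first is even. No 'No match' item has it.
No match: [5, 7], since first 5.
No match: [1, 1], since first 1.
Match: [2, 8], since first 2.
No match: [7, 1], since first 7.
No match: [3, 5], since first 3.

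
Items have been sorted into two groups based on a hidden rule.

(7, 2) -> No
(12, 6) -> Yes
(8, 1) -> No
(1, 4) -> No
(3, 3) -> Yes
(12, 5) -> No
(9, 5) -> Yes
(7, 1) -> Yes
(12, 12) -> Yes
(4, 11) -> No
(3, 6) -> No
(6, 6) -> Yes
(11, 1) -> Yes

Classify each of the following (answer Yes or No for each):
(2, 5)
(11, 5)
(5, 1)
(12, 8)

No, Yes, Yes, Yes

Every 'Yes' example satisfies: sum is even. None of the 'No' examples do.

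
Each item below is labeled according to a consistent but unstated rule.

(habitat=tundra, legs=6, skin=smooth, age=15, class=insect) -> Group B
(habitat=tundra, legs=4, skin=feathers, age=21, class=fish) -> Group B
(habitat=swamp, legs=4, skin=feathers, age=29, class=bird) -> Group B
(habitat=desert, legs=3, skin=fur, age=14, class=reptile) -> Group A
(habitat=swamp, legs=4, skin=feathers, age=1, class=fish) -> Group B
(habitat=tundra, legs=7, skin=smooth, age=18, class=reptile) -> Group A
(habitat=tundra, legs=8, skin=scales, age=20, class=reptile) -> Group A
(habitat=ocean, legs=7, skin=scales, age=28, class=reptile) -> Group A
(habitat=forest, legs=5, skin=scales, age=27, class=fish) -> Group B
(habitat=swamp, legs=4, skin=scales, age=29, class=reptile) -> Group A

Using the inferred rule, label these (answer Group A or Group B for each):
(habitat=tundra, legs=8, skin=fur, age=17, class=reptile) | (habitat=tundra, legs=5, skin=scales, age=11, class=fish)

Group A, Group B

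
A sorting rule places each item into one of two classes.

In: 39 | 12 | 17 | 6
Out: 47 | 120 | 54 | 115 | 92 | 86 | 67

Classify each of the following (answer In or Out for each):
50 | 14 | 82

Out, In, Out

'In' ⟺ at most 39.
50: Out (50 > 39). 14: In (14 ≤ 39). 82: Out (82 > 39).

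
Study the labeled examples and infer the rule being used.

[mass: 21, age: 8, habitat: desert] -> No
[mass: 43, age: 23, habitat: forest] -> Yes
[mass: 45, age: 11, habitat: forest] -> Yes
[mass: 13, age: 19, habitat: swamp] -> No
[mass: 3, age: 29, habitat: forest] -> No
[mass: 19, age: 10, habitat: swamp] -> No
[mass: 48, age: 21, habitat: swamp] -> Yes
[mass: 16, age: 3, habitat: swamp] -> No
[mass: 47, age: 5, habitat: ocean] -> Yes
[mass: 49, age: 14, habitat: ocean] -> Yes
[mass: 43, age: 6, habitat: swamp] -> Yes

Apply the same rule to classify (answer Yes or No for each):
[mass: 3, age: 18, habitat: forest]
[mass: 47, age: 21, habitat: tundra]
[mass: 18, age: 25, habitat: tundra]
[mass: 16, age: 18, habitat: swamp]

No, Yes, No, No

A rule that fits every label: mass ≥ 43 — true of each 'Yes' example, false of each 'No' one.
[mass: 3, age: 18, habitat: forest] → mass = 3 → No. [mass: 47, age: 21, habitat: tundra] → mass = 47 → Yes. [mass: 18, age: 25, habitat: tundra] → mass = 18 → No. [mass: 16, age: 18, habitat: swamp] → mass = 16 → No.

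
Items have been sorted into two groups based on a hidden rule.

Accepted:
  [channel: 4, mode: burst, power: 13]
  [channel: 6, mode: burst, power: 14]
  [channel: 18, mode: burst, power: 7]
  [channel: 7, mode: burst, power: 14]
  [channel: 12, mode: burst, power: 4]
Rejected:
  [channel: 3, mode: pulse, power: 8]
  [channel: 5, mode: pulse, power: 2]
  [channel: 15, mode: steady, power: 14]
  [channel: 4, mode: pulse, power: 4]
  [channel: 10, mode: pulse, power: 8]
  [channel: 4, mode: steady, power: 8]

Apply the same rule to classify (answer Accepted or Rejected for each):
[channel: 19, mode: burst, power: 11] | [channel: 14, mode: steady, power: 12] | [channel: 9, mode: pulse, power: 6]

Accepted, Rejected, Rejected

Every 'Accepted' example satisfies: mode is burst. None of the 'Rejected' examples do.
[channel: 19, mode: burst, power: 11] — mode is burst, hence Accepted.
[channel: 14, mode: steady, power: 12] — mode is steady, hence Rejected.
[channel: 9, mode: pulse, power: 6] — mode is pulse, hence Rejected.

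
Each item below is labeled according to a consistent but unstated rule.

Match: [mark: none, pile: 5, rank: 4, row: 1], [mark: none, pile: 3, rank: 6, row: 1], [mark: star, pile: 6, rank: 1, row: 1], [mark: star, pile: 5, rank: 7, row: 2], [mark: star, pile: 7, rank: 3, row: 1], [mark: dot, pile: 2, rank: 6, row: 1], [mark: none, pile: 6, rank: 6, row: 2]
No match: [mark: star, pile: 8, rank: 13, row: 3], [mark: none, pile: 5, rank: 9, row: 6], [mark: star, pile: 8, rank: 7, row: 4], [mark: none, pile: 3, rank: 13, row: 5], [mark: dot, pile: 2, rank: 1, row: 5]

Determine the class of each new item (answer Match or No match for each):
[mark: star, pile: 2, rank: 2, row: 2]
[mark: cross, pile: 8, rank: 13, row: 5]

Match, No match

Every 'Match' example satisfies: row ≤ 2. None of the 'No match' examples do.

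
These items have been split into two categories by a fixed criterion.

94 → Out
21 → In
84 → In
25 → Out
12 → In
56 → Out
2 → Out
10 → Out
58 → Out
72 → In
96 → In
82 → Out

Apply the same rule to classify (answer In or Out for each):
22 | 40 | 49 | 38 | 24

Out, Out, Out, Out, In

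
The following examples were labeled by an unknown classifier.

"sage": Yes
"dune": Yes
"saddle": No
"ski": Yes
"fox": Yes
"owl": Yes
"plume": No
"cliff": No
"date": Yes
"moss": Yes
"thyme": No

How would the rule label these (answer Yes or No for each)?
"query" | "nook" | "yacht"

No, Yes, No

The pattern is that an item is 'Yes' exactly when: length ≤ 4.
"query": length 5, does not pass → No.
"nook": length 4, matches → Yes.
"yacht": length 5, does not pass → No.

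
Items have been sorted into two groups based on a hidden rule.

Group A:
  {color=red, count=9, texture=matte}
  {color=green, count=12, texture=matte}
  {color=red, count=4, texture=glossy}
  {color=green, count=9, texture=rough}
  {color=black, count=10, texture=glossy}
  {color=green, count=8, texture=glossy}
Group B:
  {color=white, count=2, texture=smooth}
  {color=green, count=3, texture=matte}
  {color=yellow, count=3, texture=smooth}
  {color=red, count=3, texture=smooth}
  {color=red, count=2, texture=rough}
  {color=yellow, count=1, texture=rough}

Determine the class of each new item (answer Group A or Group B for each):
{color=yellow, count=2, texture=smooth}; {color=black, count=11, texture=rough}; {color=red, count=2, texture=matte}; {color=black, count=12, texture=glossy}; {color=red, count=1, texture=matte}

Group B, Group A, Group B, Group A, Group B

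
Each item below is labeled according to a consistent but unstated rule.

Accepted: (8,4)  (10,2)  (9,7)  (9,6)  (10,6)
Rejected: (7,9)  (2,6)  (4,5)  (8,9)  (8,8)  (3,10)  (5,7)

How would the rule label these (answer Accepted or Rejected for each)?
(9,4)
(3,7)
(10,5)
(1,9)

Checking candidate rules against both groups, what survives is: first > second.

Accepted, Rejected, Accepted, Rejected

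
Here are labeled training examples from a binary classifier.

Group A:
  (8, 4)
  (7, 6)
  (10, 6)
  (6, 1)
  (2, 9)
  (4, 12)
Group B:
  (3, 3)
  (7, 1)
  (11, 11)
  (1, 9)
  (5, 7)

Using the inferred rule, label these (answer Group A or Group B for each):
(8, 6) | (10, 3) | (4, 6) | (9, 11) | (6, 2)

Group A, Group A, Group A, Group B, Group A

One predicate separates the groups cleanly: product is even.
(8, 6): 8·6 = 48, has this property → Group A.
(10, 3): 10·3 = 30, has this property → Group A.
(4, 6): 4·6 = 24, has this property → Group A.
(9, 11): 9·11 = 99, does not fit → Group B.
(6, 2): 6·2 = 12, has this property → Group A.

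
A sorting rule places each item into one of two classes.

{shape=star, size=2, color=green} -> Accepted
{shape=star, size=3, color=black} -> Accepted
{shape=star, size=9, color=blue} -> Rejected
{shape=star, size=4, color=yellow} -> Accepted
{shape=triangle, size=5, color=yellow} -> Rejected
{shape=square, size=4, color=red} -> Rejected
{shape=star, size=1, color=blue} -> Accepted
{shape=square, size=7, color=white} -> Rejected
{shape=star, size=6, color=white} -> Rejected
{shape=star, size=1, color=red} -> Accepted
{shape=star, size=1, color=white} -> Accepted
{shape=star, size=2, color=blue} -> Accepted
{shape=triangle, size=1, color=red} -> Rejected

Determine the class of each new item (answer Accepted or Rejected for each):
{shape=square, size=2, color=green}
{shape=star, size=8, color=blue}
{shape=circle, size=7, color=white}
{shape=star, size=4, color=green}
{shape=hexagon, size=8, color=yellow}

Rejected, Rejected, Rejected, Accepted, Rejected

The distinguishing property — shape is star AND size ≤ 4 — holds for all the 'Accepted' cases and none of the 'Rejected' cases.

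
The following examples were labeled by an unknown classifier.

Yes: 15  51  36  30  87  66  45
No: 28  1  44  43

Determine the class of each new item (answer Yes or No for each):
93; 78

Yes, Yes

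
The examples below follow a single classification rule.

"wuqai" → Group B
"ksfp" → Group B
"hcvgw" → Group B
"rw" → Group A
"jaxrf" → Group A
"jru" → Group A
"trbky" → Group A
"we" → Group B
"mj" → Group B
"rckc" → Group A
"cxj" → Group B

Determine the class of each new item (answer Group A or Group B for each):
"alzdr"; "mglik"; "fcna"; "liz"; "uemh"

Group A, Group B, Group B, Group B, Group B

The distinguishing property — contains 'r' — holds for all the 'Group A' cases and none of the 'Group B' cases.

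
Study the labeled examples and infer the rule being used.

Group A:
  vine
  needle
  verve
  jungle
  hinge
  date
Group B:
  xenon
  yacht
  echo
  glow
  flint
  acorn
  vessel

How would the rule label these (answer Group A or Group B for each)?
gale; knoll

Group A, Group B

The pattern is that an item is 'Group A' exactly when: ends with 'e'.
gale: ends with 'e', fits → Group A.
knoll: ends with 'l', does not pass → Group B.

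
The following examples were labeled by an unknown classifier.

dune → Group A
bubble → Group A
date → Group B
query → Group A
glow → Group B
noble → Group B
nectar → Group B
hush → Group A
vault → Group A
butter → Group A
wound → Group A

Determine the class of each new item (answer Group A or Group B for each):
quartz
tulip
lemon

Group A, Group A, Group B

The rule appears to be: contains 'u'.
quartz: Group A (has 'u').
tulip: Group A (has 'u').
lemon: Group B (no 'u').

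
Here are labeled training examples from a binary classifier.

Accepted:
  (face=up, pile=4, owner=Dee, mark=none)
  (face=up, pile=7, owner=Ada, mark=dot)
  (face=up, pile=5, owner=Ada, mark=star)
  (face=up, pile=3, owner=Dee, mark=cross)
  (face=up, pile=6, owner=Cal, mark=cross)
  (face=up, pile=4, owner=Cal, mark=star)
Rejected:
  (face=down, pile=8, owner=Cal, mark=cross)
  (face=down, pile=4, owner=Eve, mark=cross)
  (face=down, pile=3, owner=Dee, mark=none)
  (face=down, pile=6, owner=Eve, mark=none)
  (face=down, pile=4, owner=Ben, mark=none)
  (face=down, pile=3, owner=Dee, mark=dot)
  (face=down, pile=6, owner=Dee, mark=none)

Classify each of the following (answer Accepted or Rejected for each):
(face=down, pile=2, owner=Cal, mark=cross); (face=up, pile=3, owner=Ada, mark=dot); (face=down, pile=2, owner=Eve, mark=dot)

One predicate separates the groups cleanly: face is up.
(face=down, pile=2, owner=Cal, mark=cross): face is down — does not pass, so Rejected. (face=up, pile=3, owner=Ada, mark=dot): face is up — has this property, so Accepted. (face=down, pile=2, owner=Eve, mark=dot): face is down — does not pass, so Rejected.

Rejected, Accepted, Rejected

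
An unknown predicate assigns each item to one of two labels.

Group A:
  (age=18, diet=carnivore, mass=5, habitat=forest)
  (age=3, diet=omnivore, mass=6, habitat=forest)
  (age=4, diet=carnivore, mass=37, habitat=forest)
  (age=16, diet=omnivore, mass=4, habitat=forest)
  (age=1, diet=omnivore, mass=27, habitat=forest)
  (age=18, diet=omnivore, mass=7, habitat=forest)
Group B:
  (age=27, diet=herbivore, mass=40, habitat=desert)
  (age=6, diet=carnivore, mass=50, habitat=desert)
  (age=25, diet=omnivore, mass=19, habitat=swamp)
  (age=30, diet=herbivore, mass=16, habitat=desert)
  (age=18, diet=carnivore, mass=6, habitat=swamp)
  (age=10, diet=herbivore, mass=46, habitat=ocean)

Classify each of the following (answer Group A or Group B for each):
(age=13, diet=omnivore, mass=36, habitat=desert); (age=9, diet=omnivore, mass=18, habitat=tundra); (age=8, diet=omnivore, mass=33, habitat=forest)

Checking candidate rules against both groups, what survives is: habitat is forest.
(age=13, diet=omnivore, mass=36, habitat=desert): habitat is desert — fails this test, so Group B. (age=9, diet=omnivore, mass=18, habitat=tundra): habitat is tundra — fails this test, so Group B. (age=8, diet=omnivore, mass=33, habitat=forest): habitat is forest — has this property, so Group A.

Group B, Group B, Group A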